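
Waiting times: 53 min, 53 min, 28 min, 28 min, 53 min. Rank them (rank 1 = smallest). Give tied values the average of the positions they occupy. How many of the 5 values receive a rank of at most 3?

2

Sorted (ascending): 28, 28, 53, 53, 53
The 2 values of 28 occupy positions 1–2 → average rank (1+2)/2 = 1.5.
The 3 values of 53 occupy positions 3–5 → average rank 4.
Ranks ≤ 3: {1.5, 1.5} → 2 values.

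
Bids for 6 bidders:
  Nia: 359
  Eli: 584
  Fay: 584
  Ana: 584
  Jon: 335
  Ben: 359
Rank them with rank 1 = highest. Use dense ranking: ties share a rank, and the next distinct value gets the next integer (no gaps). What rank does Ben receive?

Sorted (descending): 584, 584, 584, 359, 359, 335
The 3 values of 584 share dense rank 1.
The 2 values of 359 share dense rank 2.
Remaining distinct values take the next consecutive integers.
Ben has value 359 → rank 2.

2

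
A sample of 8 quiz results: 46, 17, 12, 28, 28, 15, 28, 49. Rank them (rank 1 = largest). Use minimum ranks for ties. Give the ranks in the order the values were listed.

Sorted (descending): 49, 46, 28, 28, 28, 17, 15, 12
The 3 values of 28 occupy positions 3–5 → each gets rank 3.

2, 6, 8, 3, 3, 7, 3, 1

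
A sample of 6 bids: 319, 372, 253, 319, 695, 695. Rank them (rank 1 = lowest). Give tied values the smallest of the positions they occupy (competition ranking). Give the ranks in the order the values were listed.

2, 4, 1, 2, 5, 5

Sorted (ascending): 253, 319, 319, 372, 695, 695
The 2 values of 319 occupy positions 2–3 → each gets rank 2.
The 2 values of 695 occupy positions 5–6 → each gets rank 5.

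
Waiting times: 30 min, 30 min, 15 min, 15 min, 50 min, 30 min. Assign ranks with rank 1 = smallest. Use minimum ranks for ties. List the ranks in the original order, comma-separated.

3, 3, 1, 1, 6, 3

Sorted (ascending): 15, 15, 30, 30, 30, 50
The 2 values of 15 occupy positions 1–2 → each gets rank 1.
The 3 values of 30 occupy positions 3–5 → each gets rank 3.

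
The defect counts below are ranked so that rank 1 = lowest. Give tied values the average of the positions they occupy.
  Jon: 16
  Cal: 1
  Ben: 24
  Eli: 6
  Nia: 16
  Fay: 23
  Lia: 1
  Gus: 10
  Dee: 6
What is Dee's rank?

Sorted (ascending): 1, 1, 6, 6, 10, 16, 16, 23, 24
The 2 values of 1 occupy positions 1–2 → average rank (1+2)/2 = 1.5.
The 2 values of 6 occupy positions 3–4 → average rank (3+4)/2 = 3.5.
The 2 values of 16 occupy positions 6–7 → average rank (6+7)/2 = 6.5.
Dee has value 6 → rank 3.5.

3.5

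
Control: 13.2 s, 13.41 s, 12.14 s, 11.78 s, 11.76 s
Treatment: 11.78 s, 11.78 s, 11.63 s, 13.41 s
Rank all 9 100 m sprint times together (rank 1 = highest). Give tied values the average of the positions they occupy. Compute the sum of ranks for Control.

Sorted (descending): 13.41, 13.41, 13.2, 12.14, 11.78, 11.78, 11.78, 11.76, 11.63
The 2 values of 13.41 occupy positions 1–2 → average rank (1+2)/2 = 1.5.
The 3 values of 11.78 occupy positions 5–7 → average rank 6.
Control values → pooled ranks: 13.2→3, 13.41→1.5, 12.14→4, 11.78→6, 11.76→8
Rank sum = 3 + 1.5 + 4 + 6 + 8 = 22.5

22.5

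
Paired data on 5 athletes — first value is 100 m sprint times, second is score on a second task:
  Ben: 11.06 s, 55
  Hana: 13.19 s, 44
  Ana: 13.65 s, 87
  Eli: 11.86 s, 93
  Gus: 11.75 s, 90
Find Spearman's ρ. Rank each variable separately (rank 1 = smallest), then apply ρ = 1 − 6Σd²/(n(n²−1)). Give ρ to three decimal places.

Ranks of variable 1: 1, 4, 5, 3, 2
Ranks of variable 2: 2, 1, 3, 5, 4
d = r₁ − r₂: -1, 3, 2, -2, -2
d²: 1, 9, 4, 4, 4; Σd² = 22
ρ = 1 − 6·22/(5·24) = 1 − 132/120 = -0.100

-0.100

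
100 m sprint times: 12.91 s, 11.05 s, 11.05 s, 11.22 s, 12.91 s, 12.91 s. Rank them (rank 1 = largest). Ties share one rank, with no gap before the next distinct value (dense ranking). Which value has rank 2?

11.22

Sorted (descending): 12.91, 12.91, 12.91, 11.22, 11.05, 11.05
The 3 values of 12.91 share dense rank 1.
The 2 values of 11.05 share dense rank 3.
Remaining distinct values take the next consecutive integers.
Rank 2 → value 11.22.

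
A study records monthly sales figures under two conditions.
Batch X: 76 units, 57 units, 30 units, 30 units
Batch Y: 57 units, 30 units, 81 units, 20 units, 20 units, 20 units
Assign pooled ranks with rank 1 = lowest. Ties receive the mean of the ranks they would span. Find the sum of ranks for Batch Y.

28.5

Sorted (ascending): 20, 20, 20, 30, 30, 30, 57, 57, 76, 81
The 3 values of 20 occupy positions 1–3 → average rank 2.
The 3 values of 30 occupy positions 4–6 → average rank 5.
The 2 values of 57 occupy positions 7–8 → average rank (7+8)/2 = 7.5.
Batch Y values → pooled ranks: 57→7.5, 30→5, 81→10, 20→2, 20→2, 20→2
Rank sum = 7.5 + 5 + 10 + 2 + 2 + 2 = 28.5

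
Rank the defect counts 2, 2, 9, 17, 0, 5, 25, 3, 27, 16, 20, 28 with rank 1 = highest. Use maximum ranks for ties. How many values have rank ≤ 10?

9

Sorted (descending): 28, 27, 25, 20, 17, 16, 9, 5, 3, 2, 2, 0
The 2 values of 2 occupy positions 10–11 → each gets rank 11.
Ranks ≤ 10: {1, 2, 3, 4, 5, 6, 7, 8, 9} → 9 values.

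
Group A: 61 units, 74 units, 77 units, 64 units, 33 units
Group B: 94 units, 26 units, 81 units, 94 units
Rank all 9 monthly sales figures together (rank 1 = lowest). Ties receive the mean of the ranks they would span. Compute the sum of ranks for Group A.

Sorted (ascending): 26, 33, 61, 64, 74, 77, 81, 94, 94
The 2 values of 94 occupy positions 8–9 → average rank (8+9)/2 = 8.5.
Group A values → pooled ranks: 61→3, 74→5, 77→6, 64→4, 33→2
Rank sum = 3 + 5 + 6 + 4 + 2 = 20

20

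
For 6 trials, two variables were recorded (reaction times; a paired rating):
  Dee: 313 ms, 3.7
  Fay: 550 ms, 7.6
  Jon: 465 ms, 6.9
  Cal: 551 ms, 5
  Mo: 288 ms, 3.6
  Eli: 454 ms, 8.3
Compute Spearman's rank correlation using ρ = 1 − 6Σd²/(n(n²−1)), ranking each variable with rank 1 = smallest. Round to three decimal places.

0.486

Ranks of variable 1: 2, 5, 4, 6, 1, 3
Ranks of variable 2: 2, 5, 4, 3, 1, 6
d = r₁ − r₂: 0, 0, 0, 3, 0, -3
d²: 0, 0, 0, 9, 0, 9; Σd² = 18
ρ = 1 − 6·18/(6·35) = 1 − 108/210 = 0.486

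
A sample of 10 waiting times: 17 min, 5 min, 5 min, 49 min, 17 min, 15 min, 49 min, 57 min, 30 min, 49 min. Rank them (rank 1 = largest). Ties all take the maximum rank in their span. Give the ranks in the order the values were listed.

Sorted (descending): 57, 49, 49, 49, 30, 17, 17, 15, 5, 5
The 3 values of 49 occupy positions 2–4 → each gets rank 4.
The 2 values of 17 occupy positions 6–7 → each gets rank 7.
The 2 values of 5 occupy positions 9–10 → each gets rank 10.

7, 10, 10, 4, 7, 8, 4, 1, 5, 4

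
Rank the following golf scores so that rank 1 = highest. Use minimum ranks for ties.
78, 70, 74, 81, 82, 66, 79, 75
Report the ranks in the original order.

4, 7, 6, 2, 1, 8, 3, 5

Sorted (descending): 82, 81, 79, 78, 75, 74, 70, 66
No ties — each value takes its position as its rank.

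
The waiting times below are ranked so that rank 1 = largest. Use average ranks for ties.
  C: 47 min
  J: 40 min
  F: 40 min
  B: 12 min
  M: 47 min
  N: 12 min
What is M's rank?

Sorted (descending): 47, 47, 40, 40, 12, 12
The 2 values of 47 occupy positions 1–2 → average rank (1+2)/2 = 1.5.
The 2 values of 40 occupy positions 3–4 → average rank (3+4)/2 = 3.5.
The 2 values of 12 occupy positions 5–6 → average rank (5+6)/2 = 5.5.
M has value 47 min → rank 1.5.

1.5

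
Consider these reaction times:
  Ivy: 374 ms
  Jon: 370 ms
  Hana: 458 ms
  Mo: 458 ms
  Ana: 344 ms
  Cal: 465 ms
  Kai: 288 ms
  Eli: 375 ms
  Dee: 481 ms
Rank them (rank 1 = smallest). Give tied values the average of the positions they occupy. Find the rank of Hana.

6.5

Sorted (ascending): 288, 344, 370, 374, 375, 458, 458, 465, 481
The 2 values of 458 occupy positions 6–7 → average rank (6+7)/2 = 6.5.
Hana has value 458 ms → rank 6.5.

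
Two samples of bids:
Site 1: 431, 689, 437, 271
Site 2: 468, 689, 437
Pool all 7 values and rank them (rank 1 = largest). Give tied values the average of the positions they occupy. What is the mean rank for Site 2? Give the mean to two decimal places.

Sorted (descending): 689, 689, 468, 437, 437, 431, 271
The 2 values of 689 occupy positions 1–2 → average rank (1+2)/2 = 1.5.
The 2 values of 437 occupy positions 4–5 → average rank (4+5)/2 = 4.5.
Site 2 values → pooled ranks: 468→3, 689→1.5, 437→4.5
Mean rank = (3 + 1.5 + 4.5) / 3 = 3.00

3.00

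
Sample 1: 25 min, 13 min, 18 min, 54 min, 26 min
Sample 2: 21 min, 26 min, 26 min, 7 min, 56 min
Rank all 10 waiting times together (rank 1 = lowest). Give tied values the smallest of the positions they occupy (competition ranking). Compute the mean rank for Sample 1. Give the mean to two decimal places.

Sorted (ascending): 7, 13, 18, 21, 25, 26, 26, 26, 54, 56
The 3 values of 26 occupy positions 6–8 → each gets rank 6.
Sample 1 values → pooled ranks: 25→5, 13→2, 18→3, 54→9, 26→6
Mean rank = (5 + 2 + 3 + 9 + 6) / 5 = 5.00

5.00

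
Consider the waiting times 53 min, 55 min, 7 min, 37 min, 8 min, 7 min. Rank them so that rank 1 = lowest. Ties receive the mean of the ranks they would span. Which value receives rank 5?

53

Sorted (ascending): 7, 7, 8, 37, 53, 55
The 2 values of 7 occupy positions 1–2 → average rank (1+2)/2 = 1.5.
Rank 5 → value 53.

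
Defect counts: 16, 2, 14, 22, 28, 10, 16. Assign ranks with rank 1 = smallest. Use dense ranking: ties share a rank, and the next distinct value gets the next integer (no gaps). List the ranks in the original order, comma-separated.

Sorted (ascending): 2, 10, 14, 16, 16, 22, 28
The 2 values of 16 share dense rank 4.
Remaining distinct values take the next consecutive integers.

4, 1, 3, 5, 6, 2, 4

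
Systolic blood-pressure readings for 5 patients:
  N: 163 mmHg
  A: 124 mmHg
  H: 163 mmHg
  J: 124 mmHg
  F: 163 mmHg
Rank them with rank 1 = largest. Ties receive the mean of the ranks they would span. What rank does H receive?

Sorted (descending): 163, 163, 163, 124, 124
The 3 values of 163 occupy positions 1–3 → average rank 2.
The 2 values of 124 occupy positions 4–5 → average rank (4+5)/2 = 4.5.
H has value 163 mmHg → rank 2.

2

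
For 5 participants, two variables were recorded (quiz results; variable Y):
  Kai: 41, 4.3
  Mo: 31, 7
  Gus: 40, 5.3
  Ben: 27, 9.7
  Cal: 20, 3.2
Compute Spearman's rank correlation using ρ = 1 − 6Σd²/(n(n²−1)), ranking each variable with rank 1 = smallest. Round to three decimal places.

Ranks of variable 1: 5, 3, 4, 2, 1
Ranks of variable 2: 2, 4, 3, 5, 1
d = r₁ − r₂: 3, -1, 1, -3, 0
d²: 9, 1, 1, 9, 0; Σd² = 20
ρ = 1 − 6·20/(5·24) = 1 − 120/120 = 0.000

0.000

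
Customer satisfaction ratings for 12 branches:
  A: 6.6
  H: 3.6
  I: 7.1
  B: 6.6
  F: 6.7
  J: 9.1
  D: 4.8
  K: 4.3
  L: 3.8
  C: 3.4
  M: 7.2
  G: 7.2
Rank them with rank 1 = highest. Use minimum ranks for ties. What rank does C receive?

Sorted (descending): 9.1, 7.2, 7.2, 7.1, 6.7, 6.6, 6.6, 4.8, 4.3, 3.8, 3.6, 3.4
The 2 values of 7.2 occupy positions 2–3 → each gets rank 2.
The 2 values of 6.6 occupy positions 6–7 → each gets rank 6.
C has value 3.4 → rank 12.

12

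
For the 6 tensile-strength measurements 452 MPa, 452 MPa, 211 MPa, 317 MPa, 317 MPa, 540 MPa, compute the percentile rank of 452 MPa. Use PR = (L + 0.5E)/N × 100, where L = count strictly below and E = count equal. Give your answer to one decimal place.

N = 6.
Strictly below 452: 3. Equal to 452: 2.
PR = (3 + 0.5·2)/6 × 100 = 66.7

66.7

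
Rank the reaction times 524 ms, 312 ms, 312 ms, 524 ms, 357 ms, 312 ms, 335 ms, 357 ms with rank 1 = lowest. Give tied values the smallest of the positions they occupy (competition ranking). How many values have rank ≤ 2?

3

Sorted (ascending): 312, 312, 312, 335, 357, 357, 524, 524
The 3 values of 312 occupy positions 1–3 → each gets rank 1.
The 2 values of 357 occupy positions 5–6 → each gets rank 5.
The 2 values of 524 occupy positions 7–8 → each gets rank 7.
Ranks ≤ 2: {1, 1, 1} → 3 values.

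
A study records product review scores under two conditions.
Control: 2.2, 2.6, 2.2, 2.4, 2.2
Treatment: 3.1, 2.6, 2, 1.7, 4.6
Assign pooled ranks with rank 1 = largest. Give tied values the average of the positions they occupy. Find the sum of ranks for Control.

29.5

Sorted (descending): 4.6, 3.1, 2.6, 2.6, 2.4, 2.2, 2.2, 2.2, 2, 1.7
The 2 values of 2.6 occupy positions 3–4 → average rank (3+4)/2 = 3.5.
The 3 values of 2.2 occupy positions 6–8 → average rank 7.
Control values → pooled ranks: 2.2→7, 2.6→3.5, 2.2→7, 2.4→5, 2.2→7
Rank sum = 7 + 3.5 + 7 + 5 + 7 = 29.5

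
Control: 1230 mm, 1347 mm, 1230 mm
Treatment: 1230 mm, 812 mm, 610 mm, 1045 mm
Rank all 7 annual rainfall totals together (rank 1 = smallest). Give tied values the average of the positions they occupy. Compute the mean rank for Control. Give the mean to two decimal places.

Sorted (ascending): 610, 812, 1045, 1230, 1230, 1230, 1347
The 3 values of 1230 occupy positions 4–6 → average rank 5.
Control values → pooled ranks: 1230→5, 1347→7, 1230→5
Mean rank = (5 + 7 + 5) / 3 = 5.67

5.67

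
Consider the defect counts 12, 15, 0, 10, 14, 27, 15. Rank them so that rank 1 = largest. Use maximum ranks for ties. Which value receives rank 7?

0

Sorted (descending): 27, 15, 15, 14, 12, 10, 0
The 2 values of 15 occupy positions 2–3 → each gets rank 3.
Rank 7 → value 0.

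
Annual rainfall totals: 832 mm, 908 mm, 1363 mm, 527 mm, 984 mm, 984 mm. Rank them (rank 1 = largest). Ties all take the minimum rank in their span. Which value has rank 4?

908

Sorted (descending): 1363, 984, 984, 908, 832, 527
The 2 values of 984 occupy positions 2–3 → each gets rank 2.
Rank 4 → value 908.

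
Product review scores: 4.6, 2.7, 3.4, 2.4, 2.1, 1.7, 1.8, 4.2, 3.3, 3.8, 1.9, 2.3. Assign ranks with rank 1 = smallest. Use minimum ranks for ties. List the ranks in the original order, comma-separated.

12, 7, 9, 6, 4, 1, 2, 11, 8, 10, 3, 5

Sorted (ascending): 1.7, 1.8, 1.9, 2.1, 2.3, 2.4, 2.7, 3.3, 3.4, 3.8, 4.2, 4.6
No ties — each value takes its position as its rank.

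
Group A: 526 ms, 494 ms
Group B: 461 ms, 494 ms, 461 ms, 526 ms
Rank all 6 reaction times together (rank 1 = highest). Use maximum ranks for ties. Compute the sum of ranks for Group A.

Sorted (descending): 526, 526, 494, 494, 461, 461
The 2 values of 526 occupy positions 1–2 → each gets rank 2.
The 2 values of 494 occupy positions 3–4 → each gets rank 4.
The 2 values of 461 occupy positions 5–6 → each gets rank 6.
Group A values → pooled ranks: 526→2, 494→4
Rank sum = 2 + 4 = 6

6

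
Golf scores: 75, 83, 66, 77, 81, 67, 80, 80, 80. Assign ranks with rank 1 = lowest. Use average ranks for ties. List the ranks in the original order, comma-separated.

3, 9, 1, 4, 8, 2, 6, 6, 6

Sorted (ascending): 66, 67, 75, 77, 80, 80, 80, 81, 83
The 3 values of 80 occupy positions 5–7 → average rank 6.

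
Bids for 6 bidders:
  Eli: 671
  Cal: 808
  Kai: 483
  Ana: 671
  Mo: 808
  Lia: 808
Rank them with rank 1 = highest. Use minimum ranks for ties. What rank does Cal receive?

Sorted (descending): 808, 808, 808, 671, 671, 483
The 3 values of 808 occupy positions 1–3 → each gets rank 1.
The 2 values of 671 occupy positions 4–5 → each gets rank 4.
Cal has value 808 → rank 1.

1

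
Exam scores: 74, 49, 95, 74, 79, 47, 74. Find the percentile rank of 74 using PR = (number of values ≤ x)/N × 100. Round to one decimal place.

71.4

N = 7.
Strictly below 74: 2. Equal to 74: 3.
PR = 5/7 × 100 = 71.4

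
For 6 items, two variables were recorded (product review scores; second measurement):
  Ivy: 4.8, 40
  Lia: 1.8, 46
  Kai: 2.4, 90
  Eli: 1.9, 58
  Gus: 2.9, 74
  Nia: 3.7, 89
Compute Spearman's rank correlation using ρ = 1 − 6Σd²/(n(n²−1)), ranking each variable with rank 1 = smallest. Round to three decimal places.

-0.029

Ranks of variable 1: 6, 1, 3, 2, 4, 5
Ranks of variable 2: 1, 2, 6, 3, 4, 5
d = r₁ − r₂: 5, -1, -3, -1, 0, 0
d²: 25, 1, 9, 1, 0, 0; Σd² = 36
ρ = 1 − 6·36/(6·35) = 1 − 216/210 = -0.029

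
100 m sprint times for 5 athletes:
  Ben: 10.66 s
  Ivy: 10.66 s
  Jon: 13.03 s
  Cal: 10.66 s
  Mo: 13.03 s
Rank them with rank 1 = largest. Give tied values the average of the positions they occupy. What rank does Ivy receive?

4

Sorted (descending): 13.03, 13.03, 10.66, 10.66, 10.66
The 2 values of 13.03 occupy positions 1–2 → average rank (1+2)/2 = 1.5.
The 3 values of 10.66 occupy positions 3–5 → average rank 4.
Ivy has value 10.66 s → rank 4.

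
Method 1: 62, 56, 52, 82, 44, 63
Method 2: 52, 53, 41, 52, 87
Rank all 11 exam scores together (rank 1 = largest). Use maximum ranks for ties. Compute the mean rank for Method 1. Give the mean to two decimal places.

Sorted (descending): 87, 82, 63, 62, 56, 53, 52, 52, 52, 44, 41
The 3 values of 52 occupy positions 7–9 → each gets rank 9.
Method 1 values → pooled ranks: 62→4, 56→5, 52→9, 82→2, 44→10, 63→3
Mean rank = (4 + 5 + 9 + 2 + 10 + 3) / 6 = 5.50

5.50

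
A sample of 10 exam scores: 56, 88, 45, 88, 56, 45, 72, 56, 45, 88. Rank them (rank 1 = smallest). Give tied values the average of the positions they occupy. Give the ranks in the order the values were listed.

Sorted (ascending): 45, 45, 45, 56, 56, 56, 72, 88, 88, 88
The 3 values of 45 occupy positions 1–3 → average rank 2.
The 3 values of 56 occupy positions 4–6 → average rank 5.
The 3 values of 88 occupy positions 8–10 → average rank 9.

5, 9, 2, 9, 5, 2, 7, 5, 2, 9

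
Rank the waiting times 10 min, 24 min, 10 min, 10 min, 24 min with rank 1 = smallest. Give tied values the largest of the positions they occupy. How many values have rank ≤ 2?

0

Sorted (ascending): 10, 10, 10, 24, 24
The 3 values of 10 occupy positions 1–3 → each gets rank 3.
The 2 values of 24 occupy positions 4–5 → each gets rank 5.
Ranks ≤ 2: {} → 0 values.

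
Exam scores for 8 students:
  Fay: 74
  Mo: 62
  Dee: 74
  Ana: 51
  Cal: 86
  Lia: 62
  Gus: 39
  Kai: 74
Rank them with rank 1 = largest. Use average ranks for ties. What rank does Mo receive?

Sorted (descending): 86, 74, 74, 74, 62, 62, 51, 39
The 3 values of 74 occupy positions 2–4 → average rank 3.
The 2 values of 62 occupy positions 5–6 → average rank (5+6)/2 = 5.5.
Mo has value 62 → rank 5.5.

5.5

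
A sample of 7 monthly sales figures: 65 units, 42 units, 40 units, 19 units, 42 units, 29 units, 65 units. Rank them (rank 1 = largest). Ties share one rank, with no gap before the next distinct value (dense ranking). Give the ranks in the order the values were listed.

Sorted (descending): 65, 65, 42, 42, 40, 29, 19
The 2 values of 65 share dense rank 1.
The 2 values of 42 share dense rank 2.
Remaining distinct values take the next consecutive integers.

1, 2, 3, 5, 2, 4, 1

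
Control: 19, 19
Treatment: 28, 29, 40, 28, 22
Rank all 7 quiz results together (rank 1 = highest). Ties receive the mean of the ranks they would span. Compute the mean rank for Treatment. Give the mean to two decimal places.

3.00

Sorted (descending): 40, 29, 28, 28, 22, 19, 19
The 2 values of 28 occupy positions 3–4 → average rank (3+4)/2 = 3.5.
The 2 values of 19 occupy positions 6–7 → average rank (6+7)/2 = 6.5.
Treatment values → pooled ranks: 28→3.5, 29→2, 40→1, 28→3.5, 22→5
Mean rank = (3.5 + 2 + 1 + 3.5 + 5) / 5 = 3.00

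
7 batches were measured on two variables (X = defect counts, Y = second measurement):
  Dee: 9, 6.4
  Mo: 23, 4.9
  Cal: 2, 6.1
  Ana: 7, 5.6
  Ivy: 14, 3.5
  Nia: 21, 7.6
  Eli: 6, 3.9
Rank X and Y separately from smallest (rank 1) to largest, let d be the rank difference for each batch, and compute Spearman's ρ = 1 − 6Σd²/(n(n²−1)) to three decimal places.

0.036

Ranks of variable 1: 4, 7, 1, 3, 5, 6, 2
Ranks of variable 2: 6, 3, 5, 4, 1, 7, 2
d = r₁ − r₂: -2, 4, -4, -1, 4, -1, 0
d²: 4, 16, 16, 1, 16, 1, 0; Σd² = 54
ρ = 1 − 6·54/(7·48) = 1 − 324/336 = 0.036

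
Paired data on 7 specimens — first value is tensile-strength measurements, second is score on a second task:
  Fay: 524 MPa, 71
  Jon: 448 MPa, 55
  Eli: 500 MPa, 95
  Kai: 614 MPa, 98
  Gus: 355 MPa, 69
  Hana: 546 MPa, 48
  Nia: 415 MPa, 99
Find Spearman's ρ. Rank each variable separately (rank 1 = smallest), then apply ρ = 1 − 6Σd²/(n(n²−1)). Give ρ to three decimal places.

-0.036

Ranks of variable 1: 5, 3, 4, 7, 1, 6, 2
Ranks of variable 2: 4, 2, 5, 6, 3, 1, 7
d = r₁ − r₂: 1, 1, -1, 1, -2, 5, -5
d²: 1, 1, 1, 1, 4, 25, 25; Σd² = 58
ρ = 1 − 6·58/(7·48) = 1 − 348/336 = -0.036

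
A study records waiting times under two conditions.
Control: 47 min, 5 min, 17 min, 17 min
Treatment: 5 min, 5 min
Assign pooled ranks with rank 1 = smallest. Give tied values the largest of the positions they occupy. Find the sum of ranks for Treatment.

Sorted (ascending): 5, 5, 5, 17, 17, 47
The 3 values of 5 occupy positions 1–3 → each gets rank 3.
The 2 values of 17 occupy positions 4–5 → each gets rank 5.
Treatment values → pooled ranks: 5→3, 5→3
Rank sum = 3 + 3 = 6

6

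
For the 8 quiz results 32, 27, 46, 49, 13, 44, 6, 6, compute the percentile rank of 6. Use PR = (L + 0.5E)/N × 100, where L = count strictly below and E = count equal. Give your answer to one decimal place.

12.5

N = 8.
Strictly below 6: 0. Equal to 6: 2.
PR = (0 + 0.5·2)/8 × 100 = 12.5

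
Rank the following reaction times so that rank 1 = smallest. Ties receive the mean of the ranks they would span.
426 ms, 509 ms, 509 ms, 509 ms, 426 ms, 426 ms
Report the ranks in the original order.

2, 5, 5, 5, 2, 2

Sorted (ascending): 426, 426, 426, 509, 509, 509
The 3 values of 426 occupy positions 1–3 → average rank 2.
The 3 values of 509 occupy positions 4–6 → average rank 5.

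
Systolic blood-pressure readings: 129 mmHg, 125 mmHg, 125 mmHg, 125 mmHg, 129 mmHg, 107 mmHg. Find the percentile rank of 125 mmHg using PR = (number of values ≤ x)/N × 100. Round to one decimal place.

66.7

N = 6.
Strictly below 125: 1. Equal to 125: 3.
PR = 4/6 × 100 = 66.7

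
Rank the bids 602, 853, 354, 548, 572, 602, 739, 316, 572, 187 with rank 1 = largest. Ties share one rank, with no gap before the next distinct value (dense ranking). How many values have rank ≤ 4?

6

Sorted (descending): 853, 739, 602, 602, 572, 572, 548, 354, 316, 187
The 2 values of 602 share dense rank 3.
The 2 values of 572 share dense rank 4.
Remaining distinct values take the next consecutive integers.
Ranks ≤ 4: {1, 2, 3, 3, 4, 4} → 6 values.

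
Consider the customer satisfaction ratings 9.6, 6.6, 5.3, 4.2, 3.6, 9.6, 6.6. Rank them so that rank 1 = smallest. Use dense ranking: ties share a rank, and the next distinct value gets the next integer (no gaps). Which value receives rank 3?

5.3

Sorted (ascending): 3.6, 4.2, 5.3, 6.6, 6.6, 9.6, 9.6
The 2 values of 6.6 share dense rank 4.
The 2 values of 9.6 share dense rank 5.
Remaining distinct values take the next consecutive integers.
Rank 3 → value 5.3.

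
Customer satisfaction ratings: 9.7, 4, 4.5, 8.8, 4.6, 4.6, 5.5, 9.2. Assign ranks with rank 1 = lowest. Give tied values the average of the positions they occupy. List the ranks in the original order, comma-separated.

Sorted (ascending): 4, 4.5, 4.6, 4.6, 5.5, 8.8, 9.2, 9.7
The 2 values of 4.6 occupy positions 3–4 → average rank (3+4)/2 = 3.5.

8, 1, 2, 6, 3.5, 3.5, 5, 7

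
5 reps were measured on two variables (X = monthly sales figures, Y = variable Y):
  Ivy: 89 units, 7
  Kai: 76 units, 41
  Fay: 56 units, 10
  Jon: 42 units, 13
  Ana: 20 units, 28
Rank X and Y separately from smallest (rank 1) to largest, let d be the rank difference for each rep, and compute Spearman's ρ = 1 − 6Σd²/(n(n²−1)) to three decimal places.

-0.400

Ranks of variable 1: 5, 4, 3, 2, 1
Ranks of variable 2: 1, 5, 2, 3, 4
d = r₁ − r₂: 4, -1, 1, -1, -3
d²: 16, 1, 1, 1, 9; Σd² = 28
ρ = 1 − 6·28/(5·24) = 1 − 168/120 = -0.400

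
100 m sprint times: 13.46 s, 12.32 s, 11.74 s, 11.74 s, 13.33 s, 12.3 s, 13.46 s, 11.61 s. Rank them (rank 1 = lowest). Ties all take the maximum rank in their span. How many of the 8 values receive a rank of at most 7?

6

Sorted (ascending): 11.61, 11.74, 11.74, 12.3, 12.32, 13.33, 13.46, 13.46
The 2 values of 11.74 occupy positions 2–3 → each gets rank 3.
The 2 values of 13.46 occupy positions 7–8 → each gets rank 8.
Ranks ≤ 7: {1, 3, 3, 4, 5, 6} → 6 values.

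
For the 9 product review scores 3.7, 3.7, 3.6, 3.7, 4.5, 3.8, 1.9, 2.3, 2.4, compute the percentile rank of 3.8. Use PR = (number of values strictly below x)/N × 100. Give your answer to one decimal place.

77.8

N = 9.
Strictly below 3.8: 7. Equal to 3.8: 1.
PR = 7/9 × 100 = 77.8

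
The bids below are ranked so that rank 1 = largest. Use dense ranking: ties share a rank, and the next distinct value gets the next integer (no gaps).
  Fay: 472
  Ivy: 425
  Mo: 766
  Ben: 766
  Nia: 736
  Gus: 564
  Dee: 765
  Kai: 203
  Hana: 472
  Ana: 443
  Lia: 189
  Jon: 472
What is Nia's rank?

Sorted (descending): 766, 766, 765, 736, 564, 472, 472, 472, 443, 425, 203, 189
The 2 values of 766 share dense rank 1.
The 3 values of 472 share dense rank 5.
Remaining distinct values take the next consecutive integers.
Nia has value 736 → rank 3.

3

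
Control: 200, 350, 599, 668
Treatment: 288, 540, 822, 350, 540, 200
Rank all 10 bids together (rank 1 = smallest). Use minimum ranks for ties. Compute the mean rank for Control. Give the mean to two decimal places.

5.50

Sorted (ascending): 200, 200, 288, 350, 350, 540, 540, 599, 668, 822
The 2 values of 200 occupy positions 1–2 → each gets rank 1.
The 2 values of 350 occupy positions 4–5 → each gets rank 4.
The 2 values of 540 occupy positions 6–7 → each gets rank 6.
Control values → pooled ranks: 200→1, 350→4, 599→8, 668→9
Mean rank = (1 + 4 + 8 + 9) / 4 = 5.50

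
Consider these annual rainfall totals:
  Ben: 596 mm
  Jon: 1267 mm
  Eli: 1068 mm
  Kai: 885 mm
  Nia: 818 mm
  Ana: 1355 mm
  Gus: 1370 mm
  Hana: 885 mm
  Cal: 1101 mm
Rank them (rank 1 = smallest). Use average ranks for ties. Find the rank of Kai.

3.5

Sorted (ascending): 596, 818, 885, 885, 1068, 1101, 1267, 1355, 1370
The 2 values of 885 occupy positions 3–4 → average rank (3+4)/2 = 3.5.
Kai has value 885 mm → rank 3.5.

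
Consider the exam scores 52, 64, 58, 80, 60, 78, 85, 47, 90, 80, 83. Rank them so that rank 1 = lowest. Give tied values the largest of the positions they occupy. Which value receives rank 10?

Sorted (ascending): 47, 52, 58, 60, 64, 78, 80, 80, 83, 85, 90
The 2 values of 80 occupy positions 7–8 → each gets rank 8.
Rank 10 → value 85.

85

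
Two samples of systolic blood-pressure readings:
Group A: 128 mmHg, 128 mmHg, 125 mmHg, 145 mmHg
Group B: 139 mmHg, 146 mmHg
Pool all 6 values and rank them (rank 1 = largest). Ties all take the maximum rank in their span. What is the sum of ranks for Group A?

18

Sorted (descending): 146, 145, 139, 128, 128, 125
The 2 values of 128 occupy positions 4–5 → each gets rank 5.
Group A values → pooled ranks: 128→5, 128→5, 125→6, 145→2
Rank sum = 5 + 5 + 6 + 2 = 18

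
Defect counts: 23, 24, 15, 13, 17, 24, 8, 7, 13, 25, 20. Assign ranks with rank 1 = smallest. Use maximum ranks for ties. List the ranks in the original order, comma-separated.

8, 10, 5, 4, 6, 10, 2, 1, 4, 11, 7

Sorted (ascending): 7, 8, 13, 13, 15, 17, 20, 23, 24, 24, 25
The 2 values of 13 occupy positions 3–4 → each gets rank 4.
The 2 values of 24 occupy positions 9–10 → each gets rank 10.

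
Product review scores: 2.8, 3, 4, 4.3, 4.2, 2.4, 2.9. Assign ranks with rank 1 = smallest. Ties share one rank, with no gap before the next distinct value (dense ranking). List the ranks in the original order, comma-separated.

Sorted (ascending): 2.4, 2.8, 2.9, 3, 4, 4.2, 4.3
No ties — each value takes its position as its rank.

2, 4, 5, 7, 6, 1, 3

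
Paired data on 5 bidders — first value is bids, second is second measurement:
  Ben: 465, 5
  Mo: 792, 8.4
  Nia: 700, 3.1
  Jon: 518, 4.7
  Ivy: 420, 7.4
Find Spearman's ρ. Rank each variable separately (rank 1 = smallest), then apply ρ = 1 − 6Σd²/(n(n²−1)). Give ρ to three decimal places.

0.000

Ranks of variable 1: 2, 5, 4, 3, 1
Ranks of variable 2: 3, 5, 1, 2, 4
d = r₁ − r₂: -1, 0, 3, 1, -3
d²: 1, 0, 9, 1, 9; Σd² = 20
ρ = 1 − 6·20/(5·24) = 1 − 120/120 = 0.000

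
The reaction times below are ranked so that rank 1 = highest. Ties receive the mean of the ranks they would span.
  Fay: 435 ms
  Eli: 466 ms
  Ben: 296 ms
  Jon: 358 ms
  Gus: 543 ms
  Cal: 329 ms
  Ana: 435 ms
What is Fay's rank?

3.5

Sorted (descending): 543, 466, 435, 435, 358, 329, 296
The 2 values of 435 occupy positions 3–4 → average rank (3+4)/2 = 3.5.
Fay has value 435 ms → rank 3.5.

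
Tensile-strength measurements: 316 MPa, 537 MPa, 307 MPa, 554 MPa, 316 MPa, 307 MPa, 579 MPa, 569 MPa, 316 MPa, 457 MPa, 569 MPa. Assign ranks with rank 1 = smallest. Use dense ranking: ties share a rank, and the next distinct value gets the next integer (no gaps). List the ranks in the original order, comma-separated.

Sorted (ascending): 307, 307, 316, 316, 316, 457, 537, 554, 569, 569, 579
The 2 values of 307 share dense rank 1.
The 3 values of 316 share dense rank 2.
The 2 values of 569 share dense rank 6.
Remaining distinct values take the next consecutive integers.

2, 4, 1, 5, 2, 1, 7, 6, 2, 3, 6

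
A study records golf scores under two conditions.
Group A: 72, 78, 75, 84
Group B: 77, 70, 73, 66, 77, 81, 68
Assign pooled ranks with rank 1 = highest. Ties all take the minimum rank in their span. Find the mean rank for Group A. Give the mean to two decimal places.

4.50

Sorted (descending): 84, 81, 78, 77, 77, 75, 73, 72, 70, 68, 66
The 2 values of 77 occupy positions 4–5 → each gets rank 4.
Group A values → pooled ranks: 72→8, 78→3, 75→6, 84→1
Mean rank = (8 + 3 + 6 + 1) / 4 = 4.50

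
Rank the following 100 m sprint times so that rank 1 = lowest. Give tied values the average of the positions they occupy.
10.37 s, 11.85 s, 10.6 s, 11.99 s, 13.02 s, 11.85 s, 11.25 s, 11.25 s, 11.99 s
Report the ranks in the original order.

1, 5.5, 2, 7.5, 9, 5.5, 3.5, 3.5, 7.5

Sorted (ascending): 10.37, 10.6, 11.25, 11.25, 11.85, 11.85, 11.99, 11.99, 13.02
The 2 values of 11.25 occupy positions 3–4 → average rank (3+4)/2 = 3.5.
The 2 values of 11.85 occupy positions 5–6 → average rank (5+6)/2 = 5.5.
The 2 values of 11.99 occupy positions 7–8 → average rank (7+8)/2 = 7.5.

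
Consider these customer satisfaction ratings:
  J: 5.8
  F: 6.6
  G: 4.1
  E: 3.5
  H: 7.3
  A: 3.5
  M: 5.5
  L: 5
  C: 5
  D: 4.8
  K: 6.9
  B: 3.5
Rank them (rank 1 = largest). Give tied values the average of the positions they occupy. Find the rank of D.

Sorted (descending): 7.3, 6.9, 6.6, 5.8, 5.5, 5, 5, 4.8, 4.1, 3.5, 3.5, 3.5
The 2 values of 5 occupy positions 6–7 → average rank (6+7)/2 = 6.5.
The 3 values of 3.5 occupy positions 10–12 → average rank 11.
D has value 4.8 → rank 8.

8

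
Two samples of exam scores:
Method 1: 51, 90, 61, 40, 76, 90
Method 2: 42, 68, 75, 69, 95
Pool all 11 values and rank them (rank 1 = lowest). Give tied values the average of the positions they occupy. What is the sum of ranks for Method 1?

35

Sorted (ascending): 40, 42, 51, 61, 68, 69, 75, 76, 90, 90, 95
The 2 values of 90 occupy positions 9–10 → average rank (9+10)/2 = 9.5.
Method 1 values → pooled ranks: 51→3, 90→9.5, 61→4, 40→1, 76→8, 90→9.5
Rank sum = 3 + 9.5 + 4 + 1 + 8 + 9.5 = 35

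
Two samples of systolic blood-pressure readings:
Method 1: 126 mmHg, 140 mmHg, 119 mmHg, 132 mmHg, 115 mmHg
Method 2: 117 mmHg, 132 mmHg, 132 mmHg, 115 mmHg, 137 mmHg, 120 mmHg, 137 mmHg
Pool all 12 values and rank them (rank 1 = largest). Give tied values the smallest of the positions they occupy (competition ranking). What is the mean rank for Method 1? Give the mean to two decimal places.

6.40

Sorted (descending): 140, 137, 137, 132, 132, 132, 126, 120, 119, 117, 115, 115
The 2 values of 137 occupy positions 2–3 → each gets rank 2.
The 3 values of 132 occupy positions 4–6 → each gets rank 4.
The 2 values of 115 occupy positions 11–12 → each gets rank 11.
Method 1 values → pooled ranks: 126→7, 140→1, 119→9, 132→4, 115→11
Mean rank = (7 + 1 + 9 + 4 + 11) / 5 = 6.40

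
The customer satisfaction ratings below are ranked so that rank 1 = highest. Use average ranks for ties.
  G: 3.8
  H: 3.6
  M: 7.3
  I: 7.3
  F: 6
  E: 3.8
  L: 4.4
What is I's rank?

Sorted (descending): 7.3, 7.3, 6, 4.4, 3.8, 3.8, 3.6
The 2 values of 7.3 occupy positions 1–2 → average rank (1+2)/2 = 1.5.
The 2 values of 3.8 occupy positions 5–6 → average rank (5+6)/2 = 5.5.
I has value 7.3 → rank 1.5.

1.5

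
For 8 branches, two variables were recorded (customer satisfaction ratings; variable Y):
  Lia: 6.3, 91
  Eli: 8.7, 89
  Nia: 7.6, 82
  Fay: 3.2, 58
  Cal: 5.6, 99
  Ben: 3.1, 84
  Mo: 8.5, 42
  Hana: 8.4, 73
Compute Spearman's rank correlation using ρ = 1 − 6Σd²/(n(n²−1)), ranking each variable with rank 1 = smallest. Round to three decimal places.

-0.190

Ranks of variable 1: 4, 8, 5, 2, 3, 1, 7, 6
Ranks of variable 2: 7, 6, 4, 2, 8, 5, 1, 3
d = r₁ − r₂: -3, 2, 1, 0, -5, -4, 6, 3
d²: 9, 4, 1, 0, 25, 16, 36, 9; Σd² = 100
ρ = 1 − 6·100/(8·63) = 1 − 600/504 = -0.190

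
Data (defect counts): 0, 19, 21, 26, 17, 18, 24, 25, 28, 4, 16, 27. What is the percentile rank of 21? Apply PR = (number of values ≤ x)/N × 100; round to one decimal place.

N = 12.
Strictly below 21: 6. Equal to 21: 1.
PR = 7/12 × 100 = 58.3

58.3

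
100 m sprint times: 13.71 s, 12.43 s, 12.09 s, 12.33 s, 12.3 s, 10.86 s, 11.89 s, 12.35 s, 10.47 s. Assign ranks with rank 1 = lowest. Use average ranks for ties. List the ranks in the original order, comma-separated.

Sorted (ascending): 10.47, 10.86, 11.89, 12.09, 12.3, 12.33, 12.35, 12.43, 13.71
No ties — each value takes its position as its rank.

9, 8, 4, 6, 5, 2, 3, 7, 1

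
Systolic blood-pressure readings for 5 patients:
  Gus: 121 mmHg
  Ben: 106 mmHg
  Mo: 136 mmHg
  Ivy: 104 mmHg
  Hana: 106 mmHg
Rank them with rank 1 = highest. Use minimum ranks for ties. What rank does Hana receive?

3

Sorted (descending): 136, 121, 106, 106, 104
The 2 values of 106 occupy positions 3–4 → each gets rank 3.
Hana has value 106 mmHg → rank 3.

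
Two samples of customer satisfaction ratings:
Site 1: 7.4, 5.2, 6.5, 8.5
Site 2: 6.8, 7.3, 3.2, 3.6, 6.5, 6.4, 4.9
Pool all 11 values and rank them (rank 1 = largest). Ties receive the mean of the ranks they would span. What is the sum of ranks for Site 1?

Sorted (descending): 8.5, 7.4, 7.3, 6.8, 6.5, 6.5, 6.4, 5.2, 4.9, 3.6, 3.2
The 2 values of 6.5 occupy positions 5–6 → average rank (5+6)/2 = 5.5.
Site 1 values → pooled ranks: 7.4→2, 5.2→8, 6.5→5.5, 8.5→1
Rank sum = 2 + 8 + 5.5 + 1 = 16.5

16.5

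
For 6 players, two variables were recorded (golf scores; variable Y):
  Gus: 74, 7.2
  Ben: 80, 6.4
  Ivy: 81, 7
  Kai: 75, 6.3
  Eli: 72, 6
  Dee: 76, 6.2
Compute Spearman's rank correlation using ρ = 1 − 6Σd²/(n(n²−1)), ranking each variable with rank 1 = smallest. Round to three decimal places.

Ranks of variable 1: 2, 5, 6, 3, 1, 4
Ranks of variable 2: 6, 4, 5, 3, 1, 2
d = r₁ − r₂: -4, 1, 1, 0, 0, 2
d²: 16, 1, 1, 0, 0, 4; Σd² = 22
ρ = 1 − 6·22/(6·35) = 1 − 132/210 = 0.371

0.371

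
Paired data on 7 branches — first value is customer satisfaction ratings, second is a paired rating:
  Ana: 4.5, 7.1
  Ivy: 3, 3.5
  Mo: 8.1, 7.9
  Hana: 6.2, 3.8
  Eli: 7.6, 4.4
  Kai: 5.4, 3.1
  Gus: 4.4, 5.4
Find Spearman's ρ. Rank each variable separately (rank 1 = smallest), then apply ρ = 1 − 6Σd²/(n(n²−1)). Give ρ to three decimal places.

0.357

Ranks of variable 1: 3, 1, 7, 5, 6, 4, 2
Ranks of variable 2: 6, 2, 7, 3, 4, 1, 5
d = r₁ − r₂: -3, -1, 0, 2, 2, 3, -3
d²: 9, 1, 0, 4, 4, 9, 9; Σd² = 36
ρ = 1 − 6·36/(7·48) = 1 − 216/336 = 0.357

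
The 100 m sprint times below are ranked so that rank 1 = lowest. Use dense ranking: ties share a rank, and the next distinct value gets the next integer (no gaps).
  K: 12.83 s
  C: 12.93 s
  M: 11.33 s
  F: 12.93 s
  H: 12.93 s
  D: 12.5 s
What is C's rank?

4

Sorted (ascending): 11.33, 12.5, 12.83, 12.93, 12.93, 12.93
The 3 values of 12.93 share dense rank 4.
Remaining distinct values take the next consecutive integers.
C has value 12.93 s → rank 4.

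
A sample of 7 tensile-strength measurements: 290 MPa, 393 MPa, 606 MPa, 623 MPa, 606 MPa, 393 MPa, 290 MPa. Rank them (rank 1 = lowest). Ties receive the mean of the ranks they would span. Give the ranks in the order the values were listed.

1.5, 3.5, 5.5, 7, 5.5, 3.5, 1.5

Sorted (ascending): 290, 290, 393, 393, 606, 606, 623
The 2 values of 290 occupy positions 1–2 → average rank (1+2)/2 = 1.5.
The 2 values of 393 occupy positions 3–4 → average rank (3+4)/2 = 3.5.
The 2 values of 606 occupy positions 5–6 → average rank (5+6)/2 = 5.5.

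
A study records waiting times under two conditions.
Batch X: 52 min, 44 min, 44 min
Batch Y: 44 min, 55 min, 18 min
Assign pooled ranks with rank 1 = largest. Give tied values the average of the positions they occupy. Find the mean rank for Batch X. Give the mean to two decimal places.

3.33

Sorted (descending): 55, 52, 44, 44, 44, 18
The 3 values of 44 occupy positions 3–5 → average rank 4.
Batch X values → pooled ranks: 52→2, 44→4, 44→4
Mean rank = (2 + 4 + 4) / 3 = 3.33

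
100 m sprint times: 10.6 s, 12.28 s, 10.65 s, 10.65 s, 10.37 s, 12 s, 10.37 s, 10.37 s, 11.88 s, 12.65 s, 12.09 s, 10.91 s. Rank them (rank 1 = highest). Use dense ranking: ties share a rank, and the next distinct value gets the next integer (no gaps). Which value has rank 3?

Sorted (descending): 12.65, 12.28, 12.09, 12, 11.88, 10.91, 10.65, 10.65, 10.6, 10.37, 10.37, 10.37
The 2 values of 10.65 share dense rank 7.
The 3 values of 10.37 share dense rank 9.
Remaining distinct values take the next consecutive integers.
Rank 3 → value 12.09.

12.09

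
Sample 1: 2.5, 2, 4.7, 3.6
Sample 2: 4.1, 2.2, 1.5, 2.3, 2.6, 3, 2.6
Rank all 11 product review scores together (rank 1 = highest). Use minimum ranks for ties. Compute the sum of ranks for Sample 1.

Sorted (descending): 4.7, 4.1, 3.6, 3, 2.6, 2.6, 2.5, 2.3, 2.2, 2, 1.5
The 2 values of 2.6 occupy positions 5–6 → each gets rank 5.
Sample 1 values → pooled ranks: 2.5→7, 2→10, 4.7→1, 3.6→3
Rank sum = 7 + 10 + 1 + 3 = 21

21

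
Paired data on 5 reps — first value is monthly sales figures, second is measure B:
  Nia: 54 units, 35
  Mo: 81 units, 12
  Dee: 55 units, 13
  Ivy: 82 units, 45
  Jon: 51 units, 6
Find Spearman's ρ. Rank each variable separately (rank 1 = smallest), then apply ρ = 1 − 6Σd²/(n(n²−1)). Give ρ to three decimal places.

Ranks of variable 1: 2, 4, 3, 5, 1
Ranks of variable 2: 4, 2, 3, 5, 1
d = r₁ − r₂: -2, 2, 0, 0, 0
d²: 4, 4, 0, 0, 0; Σd² = 8
ρ = 1 − 6·8/(5·24) = 1 − 48/120 = 0.600

0.600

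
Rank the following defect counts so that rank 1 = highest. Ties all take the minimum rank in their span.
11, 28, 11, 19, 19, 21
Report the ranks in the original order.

5, 1, 5, 3, 3, 2

Sorted (descending): 28, 21, 19, 19, 11, 11
The 2 values of 19 occupy positions 3–4 → each gets rank 3.
The 2 values of 11 occupy positions 5–6 → each gets rank 5.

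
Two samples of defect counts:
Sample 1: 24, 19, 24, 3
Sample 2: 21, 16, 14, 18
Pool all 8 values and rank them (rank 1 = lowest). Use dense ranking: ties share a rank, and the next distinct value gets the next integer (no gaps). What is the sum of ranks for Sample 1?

20

Sorted (ascending): 3, 14, 16, 18, 19, 21, 24, 24
The 2 values of 24 share dense rank 7.
Remaining distinct values take the next consecutive integers.
Sample 1 values → pooled ranks: 24→7, 19→5, 24→7, 3→1
Rank sum = 7 + 5 + 7 + 1 = 20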